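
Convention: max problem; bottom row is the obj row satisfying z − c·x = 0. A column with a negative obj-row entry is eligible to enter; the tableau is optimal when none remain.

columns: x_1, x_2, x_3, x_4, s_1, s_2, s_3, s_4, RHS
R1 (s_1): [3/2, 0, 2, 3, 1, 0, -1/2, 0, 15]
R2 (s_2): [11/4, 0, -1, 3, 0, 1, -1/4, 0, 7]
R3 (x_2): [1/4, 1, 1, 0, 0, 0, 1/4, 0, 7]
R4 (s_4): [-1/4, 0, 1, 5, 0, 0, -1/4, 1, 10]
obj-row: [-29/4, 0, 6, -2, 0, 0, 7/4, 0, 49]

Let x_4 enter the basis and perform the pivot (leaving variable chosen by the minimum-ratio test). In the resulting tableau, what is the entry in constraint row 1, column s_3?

Ratio test on column x_4 — row 1: 15/3 = 5; row 2: 7/3 = 7/3; row 3: entry 0 ≤ 0; row 4: 10/5 = 2. Minimum is 2 at row 4 (s_4 leaves); pivot element 5.
Divide row 4 by 5; eliminate column x_4 from the other rows.
Row 1 update in column s_3: -1/2 − 3·(-1/20) = -7/20.

-7/20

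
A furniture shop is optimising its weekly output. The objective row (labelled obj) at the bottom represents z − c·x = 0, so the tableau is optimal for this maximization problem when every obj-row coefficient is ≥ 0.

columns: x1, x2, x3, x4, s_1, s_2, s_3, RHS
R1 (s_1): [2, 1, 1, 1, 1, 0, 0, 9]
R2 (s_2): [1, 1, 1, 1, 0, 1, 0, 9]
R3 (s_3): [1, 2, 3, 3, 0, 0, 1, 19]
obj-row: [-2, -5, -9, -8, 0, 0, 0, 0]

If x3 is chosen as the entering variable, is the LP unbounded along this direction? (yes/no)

no

Column x3 has positive entries in row(s) 1, 2, 3, so the ratio test bounds it — not unbounded.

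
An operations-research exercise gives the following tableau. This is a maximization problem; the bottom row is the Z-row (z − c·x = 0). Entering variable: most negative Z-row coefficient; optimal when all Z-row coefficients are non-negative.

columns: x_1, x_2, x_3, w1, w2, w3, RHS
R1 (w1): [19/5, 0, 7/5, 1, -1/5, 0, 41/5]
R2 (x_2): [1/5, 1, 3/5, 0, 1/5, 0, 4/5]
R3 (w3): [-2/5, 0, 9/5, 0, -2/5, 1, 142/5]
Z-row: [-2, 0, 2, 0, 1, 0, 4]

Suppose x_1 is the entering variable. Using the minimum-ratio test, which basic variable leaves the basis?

Column x_1 entries and ratios — w1: (41/5)/(19/5) = 41/19; x_2: (4/5)/(1/5) = 4; w3: -2/5 ≤ 0, skip.
Smallest ratio is 41/19 in the row of w1, so w1 leaves.

w1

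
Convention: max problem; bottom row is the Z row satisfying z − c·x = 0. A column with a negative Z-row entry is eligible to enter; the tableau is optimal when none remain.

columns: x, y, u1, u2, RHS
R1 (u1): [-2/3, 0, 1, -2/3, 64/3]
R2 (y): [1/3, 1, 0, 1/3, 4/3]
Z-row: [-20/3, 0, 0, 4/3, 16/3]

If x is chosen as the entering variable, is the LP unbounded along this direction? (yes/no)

Column x has positive entries in row(s) 2, so the ratio test bounds it — not unbounded.

no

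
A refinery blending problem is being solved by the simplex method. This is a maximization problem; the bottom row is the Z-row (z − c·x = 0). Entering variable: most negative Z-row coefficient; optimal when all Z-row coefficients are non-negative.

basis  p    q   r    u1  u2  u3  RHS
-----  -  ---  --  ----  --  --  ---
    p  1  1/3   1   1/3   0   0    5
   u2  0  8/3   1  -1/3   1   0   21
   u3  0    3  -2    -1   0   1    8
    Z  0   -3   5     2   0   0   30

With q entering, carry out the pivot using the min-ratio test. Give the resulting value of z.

Ratio test on column q — row 1: 5/(1/3) = 15; row 2: 21/(8/3) = 63/8; row 3: 8/3 = 8/3. Minimum is 8/3 at row 3 (u3 leaves); pivot element 3.
Pivot on row 3; the Z-row RHS becomes 30 − (-3)·(8/3) = 38.

38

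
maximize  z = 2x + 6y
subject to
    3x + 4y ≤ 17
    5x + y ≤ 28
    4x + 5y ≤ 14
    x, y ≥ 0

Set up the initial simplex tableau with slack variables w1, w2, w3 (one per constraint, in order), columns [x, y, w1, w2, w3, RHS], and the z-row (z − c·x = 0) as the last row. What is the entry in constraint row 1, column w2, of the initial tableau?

0

Slack w2 belongs to constraint 2; its column is the unit vector e_2, so the entry in row 1 is 0.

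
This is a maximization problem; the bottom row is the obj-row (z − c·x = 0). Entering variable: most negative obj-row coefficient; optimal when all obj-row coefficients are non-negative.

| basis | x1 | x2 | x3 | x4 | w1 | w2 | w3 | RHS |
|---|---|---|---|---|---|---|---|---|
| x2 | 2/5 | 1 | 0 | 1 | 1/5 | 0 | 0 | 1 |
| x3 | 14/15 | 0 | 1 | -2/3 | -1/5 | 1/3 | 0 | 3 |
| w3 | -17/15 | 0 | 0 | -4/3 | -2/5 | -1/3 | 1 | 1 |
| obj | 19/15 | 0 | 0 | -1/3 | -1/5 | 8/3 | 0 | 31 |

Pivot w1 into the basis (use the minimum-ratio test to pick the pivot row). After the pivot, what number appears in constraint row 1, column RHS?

5

Ratio test on column w1 — row 1: 1/(1/5) = 5; row 2: entry -1/5 ≤ 0; row 3: entry -2/5 ≤ 0. Minimum is 5 at row 1 (x2 leaves); pivot element 1/5.
Divide row 1 by 1/5; eliminate column w1 from the other rows.
In the new row 1, the RHS entry is the old entry divided by the pivot: 1/(1/5) = 5.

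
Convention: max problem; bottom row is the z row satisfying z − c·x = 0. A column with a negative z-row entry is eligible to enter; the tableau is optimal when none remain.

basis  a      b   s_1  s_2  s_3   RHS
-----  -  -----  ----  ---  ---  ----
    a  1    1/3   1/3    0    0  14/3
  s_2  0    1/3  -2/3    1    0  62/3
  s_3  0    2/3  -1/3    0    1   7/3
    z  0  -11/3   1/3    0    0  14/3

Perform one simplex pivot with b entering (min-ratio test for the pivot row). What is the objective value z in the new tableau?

Ratio test on column b — row 1: (14/3)/(1/3) = 14; row 2: (62/3)/(1/3) = 62; row 3: (7/3)/(2/3) = 7/2. Minimum is 7/2 at row 3 (s_3 leaves); pivot element 2/3.
Pivot on row 3; the z-row RHS becomes 14/3 − (-11/3)·(7/2) = 35/2.

35/2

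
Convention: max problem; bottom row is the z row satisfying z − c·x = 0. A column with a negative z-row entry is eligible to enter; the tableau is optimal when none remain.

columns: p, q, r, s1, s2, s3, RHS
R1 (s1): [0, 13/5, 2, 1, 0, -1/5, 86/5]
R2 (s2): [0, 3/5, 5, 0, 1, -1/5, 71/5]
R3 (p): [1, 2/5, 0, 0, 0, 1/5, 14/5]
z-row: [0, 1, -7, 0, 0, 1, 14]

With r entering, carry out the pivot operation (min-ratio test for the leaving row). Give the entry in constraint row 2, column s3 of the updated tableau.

-1/25

Ratio test on column r — row 1: (86/5)/2 = 43/5; row 2: (71/5)/5 = 71/25; row 3: entry 0 ≤ 0. Minimum is 71/25 at row 2 (s2 leaves); pivot element 5.
Divide row 2 by 5; eliminate column r from the other rows.
In the new row 2, the s3 entry is the old entry divided by the pivot: (-1/5)/5 = -1/25.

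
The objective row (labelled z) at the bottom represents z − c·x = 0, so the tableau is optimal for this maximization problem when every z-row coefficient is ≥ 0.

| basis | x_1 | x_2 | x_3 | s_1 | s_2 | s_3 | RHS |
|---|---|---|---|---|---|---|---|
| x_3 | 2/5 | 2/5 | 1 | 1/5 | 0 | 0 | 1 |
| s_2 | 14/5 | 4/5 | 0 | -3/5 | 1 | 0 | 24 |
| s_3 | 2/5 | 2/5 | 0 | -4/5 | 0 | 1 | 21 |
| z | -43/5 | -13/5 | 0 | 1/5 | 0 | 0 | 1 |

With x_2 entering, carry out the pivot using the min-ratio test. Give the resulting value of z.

Ratio test on column x_2 — row 1: 1/(2/5) = 5/2; row 2: 24/(4/5) = 30; row 3: 21/(2/5) = 105/2. Minimum is 5/2 at row 1 (x_3 leaves); pivot element 2/5.
Pivot on row 1; the z-row RHS becomes 1 − (-13/5)·(5/2) = 15/2.

15/2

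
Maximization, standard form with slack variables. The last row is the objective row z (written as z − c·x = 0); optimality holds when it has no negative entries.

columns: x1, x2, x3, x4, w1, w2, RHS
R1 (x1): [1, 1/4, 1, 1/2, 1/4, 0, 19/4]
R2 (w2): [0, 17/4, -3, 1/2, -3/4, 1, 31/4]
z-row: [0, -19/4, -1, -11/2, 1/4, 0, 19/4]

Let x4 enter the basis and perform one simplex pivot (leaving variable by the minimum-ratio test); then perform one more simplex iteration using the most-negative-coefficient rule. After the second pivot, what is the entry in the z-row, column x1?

Ratio test on column x4 — row 1: (19/4)/(1/2) = 19/2; row 2: (31/4)/(1/2) = 31/2. Minimum is 19/2 at row 1 (x1 leaves); pivot element 1/2.
Divide row 1 by 1/2; eliminate column x4 from the other rows.
Second iteration: most negative z-row entry is -2 in column x2, so x2 enters.
Ratio test on column x2 — row 1: (19/2)/(1/2) = 19; row 2: 3/4 = 3/4. Minimum is 3/4 at row 2 (w2 leaves); pivot element 4.
Divide row 2 by 4; eliminate column x2 from the other rows.
After both pivots, the entry at the z-row, column x1 is 21/2.

21/2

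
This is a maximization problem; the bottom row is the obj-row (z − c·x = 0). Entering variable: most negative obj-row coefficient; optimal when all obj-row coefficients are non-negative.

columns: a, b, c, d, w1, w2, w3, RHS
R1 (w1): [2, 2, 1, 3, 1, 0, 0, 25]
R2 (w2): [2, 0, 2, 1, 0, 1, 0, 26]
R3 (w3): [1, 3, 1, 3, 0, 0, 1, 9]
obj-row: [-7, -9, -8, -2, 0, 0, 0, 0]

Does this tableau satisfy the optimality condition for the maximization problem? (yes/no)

no

The obj-row has a negative entry -9 in column b, so it is not optimal.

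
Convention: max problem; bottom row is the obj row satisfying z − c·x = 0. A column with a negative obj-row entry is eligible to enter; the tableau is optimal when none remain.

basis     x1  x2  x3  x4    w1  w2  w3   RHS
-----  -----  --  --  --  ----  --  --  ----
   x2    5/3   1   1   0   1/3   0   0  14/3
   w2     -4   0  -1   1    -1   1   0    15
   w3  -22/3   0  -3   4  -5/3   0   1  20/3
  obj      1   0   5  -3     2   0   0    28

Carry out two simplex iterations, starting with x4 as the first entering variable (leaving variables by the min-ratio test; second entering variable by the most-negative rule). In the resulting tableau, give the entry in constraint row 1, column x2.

Ratio test on column x4 — row 1: entry 0 ≤ 0; row 2: 15/1 = 15; row 3: (20/3)/4 = 5/3. Minimum is 5/3 at row 3 (w3 leaves); pivot element 4.
Divide row 3 by 4; eliminate column x4 from the other rows.
Second iteration: most negative obj-row entry is -9/2 in column x1, so x1 enters.
Ratio test on column x1 — row 1: (14/3)/(5/3) = 14/5; row 2: entry -13/6 ≤ 0; row 3: entry -11/6 ≤ 0. Minimum is 14/5 at row 1 (x2 leaves); pivot element 5/3.
Divide row 1 by 5/3; eliminate column x1 from the other rows.
After both pivots, the entry at constraint row 1, column x2 is 3/5.

3/5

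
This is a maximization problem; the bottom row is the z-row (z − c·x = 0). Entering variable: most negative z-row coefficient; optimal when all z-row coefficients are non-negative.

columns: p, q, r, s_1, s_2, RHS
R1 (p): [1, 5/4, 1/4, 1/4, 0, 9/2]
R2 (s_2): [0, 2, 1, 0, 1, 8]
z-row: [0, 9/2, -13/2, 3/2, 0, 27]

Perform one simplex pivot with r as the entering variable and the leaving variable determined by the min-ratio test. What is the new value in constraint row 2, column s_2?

1

Ratio test on column r — row 1: (9/2)/(1/4) = 18; row 2: 8/1 = 8. Minimum is 8 at row 2 (s_2 leaves); pivot element 1.
Divide row 2 by 1; eliminate column r from the other rows.
In the new row 2, the s_2 entry is the old entry divided by the pivot: 1/1 = 1.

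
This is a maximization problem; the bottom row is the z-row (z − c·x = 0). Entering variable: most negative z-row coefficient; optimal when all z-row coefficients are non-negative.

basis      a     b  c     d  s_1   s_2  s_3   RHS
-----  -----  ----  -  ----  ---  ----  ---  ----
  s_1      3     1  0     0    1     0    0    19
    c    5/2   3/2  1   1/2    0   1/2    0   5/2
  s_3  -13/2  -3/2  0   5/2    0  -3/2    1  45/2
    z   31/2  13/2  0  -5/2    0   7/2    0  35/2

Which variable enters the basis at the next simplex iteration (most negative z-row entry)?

Negative z-row entries: d: -5/2.
The most negative is -5/2 in column d, so d enters.

d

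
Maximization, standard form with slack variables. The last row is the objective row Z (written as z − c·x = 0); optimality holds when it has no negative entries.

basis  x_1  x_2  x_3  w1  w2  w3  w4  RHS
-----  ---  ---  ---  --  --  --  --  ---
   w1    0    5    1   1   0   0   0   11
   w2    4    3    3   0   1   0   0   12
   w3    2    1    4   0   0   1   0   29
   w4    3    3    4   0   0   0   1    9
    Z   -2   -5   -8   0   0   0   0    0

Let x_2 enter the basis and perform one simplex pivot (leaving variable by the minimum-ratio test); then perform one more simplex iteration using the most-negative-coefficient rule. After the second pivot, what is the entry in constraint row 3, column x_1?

Ratio test on column x_2 — row 1: 11/5 = 11/5; row 2: 12/3 = 4; row 3: 29/1 = 29; row 4: 9/3 = 3. Minimum is 11/5 at row 1 (w1 leaves); pivot element 5.
Divide row 1 by 5; eliminate column x_2 from the other rows.
Second iteration: most negative Z-row entry is -7 in column x_3, so x_3 enters.
Ratio test on column x_3 — row 1: (11/5)/(1/5) = 11; row 2: (27/5)/(12/5) = 9/4; row 3: (134/5)/(19/5) = 134/19; row 4: (12/5)/(17/5) = 12/17. Minimum is 12/17 at row 4 (w4 leaves); pivot element 17/5.
Divide row 4 by 17/5; eliminate column x_3 from the other rows.
After both pivots, the entry at constraint row 3, column x_1 is -23/17.

-23/17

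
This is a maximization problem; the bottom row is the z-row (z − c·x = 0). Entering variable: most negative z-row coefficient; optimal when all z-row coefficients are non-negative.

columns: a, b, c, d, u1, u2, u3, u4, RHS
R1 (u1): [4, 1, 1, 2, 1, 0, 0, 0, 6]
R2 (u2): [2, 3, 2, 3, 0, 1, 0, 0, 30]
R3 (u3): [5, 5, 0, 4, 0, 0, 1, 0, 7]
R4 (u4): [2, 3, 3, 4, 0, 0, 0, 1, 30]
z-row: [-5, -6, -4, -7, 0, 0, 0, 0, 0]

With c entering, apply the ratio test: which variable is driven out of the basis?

u1

Column c entries and ratios — u1: 6/1 = 6; u2: 30/2 = 15; u3: 0 ≤ 0, skip; u4: 30/3 = 10.
Smallest ratio is 6 in the row of u1, so u1 leaves.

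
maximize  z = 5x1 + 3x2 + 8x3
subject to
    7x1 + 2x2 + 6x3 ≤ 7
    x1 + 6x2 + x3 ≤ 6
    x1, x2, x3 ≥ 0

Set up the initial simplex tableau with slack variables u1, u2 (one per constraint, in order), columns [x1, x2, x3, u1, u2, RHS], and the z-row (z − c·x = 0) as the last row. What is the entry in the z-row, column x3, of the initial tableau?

-8

The z-row carries the negated objective coefficients: the x3 entry is -8.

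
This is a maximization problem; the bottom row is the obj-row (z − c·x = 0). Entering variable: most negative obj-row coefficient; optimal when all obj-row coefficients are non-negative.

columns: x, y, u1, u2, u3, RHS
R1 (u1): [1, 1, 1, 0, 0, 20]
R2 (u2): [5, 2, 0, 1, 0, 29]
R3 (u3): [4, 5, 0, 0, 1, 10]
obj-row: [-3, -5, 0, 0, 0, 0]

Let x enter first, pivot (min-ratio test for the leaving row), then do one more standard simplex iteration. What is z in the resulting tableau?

10

Ratio test on column x — row 1: 20/1 = 20; row 2: 29/5 = 29/5; row 3: 10/4 = 5/2. Minimum is 5/2 at row 3 (u3 leaves); pivot element 4.
Pivot on row 3; the obj-row RHS becomes 0 − (-3)·(5/2) = 15/2.
Next entering variable (most negative obj-row entry -5/4): y.
Ratio test on column y — row 1: entry -1/4 ≤ 0; row 2: entry -17/4 ≤ 0; row 3: (5/2)/(5/4) = 2. Minimum is 2 at row 3 (x leaves); pivot element 5/4.
After the second pivot the obj-row RHS is 15/2 − (-5/4)·2 = 10.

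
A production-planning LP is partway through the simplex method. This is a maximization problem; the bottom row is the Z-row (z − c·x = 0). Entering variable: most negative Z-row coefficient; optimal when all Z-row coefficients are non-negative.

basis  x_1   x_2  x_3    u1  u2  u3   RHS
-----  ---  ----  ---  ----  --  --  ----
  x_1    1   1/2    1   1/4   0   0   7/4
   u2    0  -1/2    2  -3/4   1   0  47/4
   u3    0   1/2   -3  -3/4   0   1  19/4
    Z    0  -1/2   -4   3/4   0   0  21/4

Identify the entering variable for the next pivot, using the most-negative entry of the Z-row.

Negative Z-row entries: x_2: -1/2, x_3: -4.
The most negative is -4 in column x_3, so x_3 enters.

x_3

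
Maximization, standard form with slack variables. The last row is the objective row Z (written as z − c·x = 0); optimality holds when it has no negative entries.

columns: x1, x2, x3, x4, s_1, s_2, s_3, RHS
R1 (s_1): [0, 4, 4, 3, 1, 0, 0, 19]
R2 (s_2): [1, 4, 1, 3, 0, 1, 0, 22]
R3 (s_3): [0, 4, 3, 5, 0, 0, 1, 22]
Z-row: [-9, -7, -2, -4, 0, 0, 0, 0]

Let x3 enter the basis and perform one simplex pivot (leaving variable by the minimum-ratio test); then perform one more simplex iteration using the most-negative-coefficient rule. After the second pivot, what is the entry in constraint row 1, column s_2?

0

Ratio test on column x3 — row 1: 19/4 = 19/4; row 2: 22/1 = 22; row 3: 22/3 = 22/3. Minimum is 19/4 at row 1 (s_1 leaves); pivot element 4.
Divide row 1 by 4; eliminate column x3 from the other rows.
Second iteration: most negative Z-row entry is -9 in column x1, so x1 enters.
Ratio test on column x1 — row 1: entry 0 ≤ 0; row 2: (69/4)/1 = 69/4; row 3: entry 0 ≤ 0. Minimum is 69/4 at row 2 (s_2 leaves); pivot element 1.
Divide row 2 by 1; eliminate column x1 from the other rows.
After both pivots, the entry at constraint row 1, column s_2 is 0.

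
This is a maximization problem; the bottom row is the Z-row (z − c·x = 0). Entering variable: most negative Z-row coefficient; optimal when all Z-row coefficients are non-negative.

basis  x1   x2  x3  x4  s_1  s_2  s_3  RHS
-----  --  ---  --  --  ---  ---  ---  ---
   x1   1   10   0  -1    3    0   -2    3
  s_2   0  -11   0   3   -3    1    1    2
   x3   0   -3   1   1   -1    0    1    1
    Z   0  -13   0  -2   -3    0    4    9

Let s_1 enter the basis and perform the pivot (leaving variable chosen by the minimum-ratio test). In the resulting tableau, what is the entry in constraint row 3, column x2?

1/3

Ratio test on column s_1 — row 1: 3/3 = 1; row 2: entry -3 ≤ 0; row 3: entry -1 ≤ 0. Minimum is 1 at row 1 (x1 leaves); pivot element 3.
Divide row 1 by 3; eliminate column s_1 from the other rows.
Row 3 update in column x2: -3 − (-1)·(10/3) = 1/3.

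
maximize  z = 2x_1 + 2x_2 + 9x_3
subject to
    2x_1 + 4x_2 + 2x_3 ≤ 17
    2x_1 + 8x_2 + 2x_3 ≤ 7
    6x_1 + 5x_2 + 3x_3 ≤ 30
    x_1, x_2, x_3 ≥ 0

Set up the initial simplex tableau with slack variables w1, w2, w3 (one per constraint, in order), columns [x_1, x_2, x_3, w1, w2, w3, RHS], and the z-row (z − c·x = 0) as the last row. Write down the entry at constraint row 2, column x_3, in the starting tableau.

Constraint 2 has coefficient 2 on x_3.

2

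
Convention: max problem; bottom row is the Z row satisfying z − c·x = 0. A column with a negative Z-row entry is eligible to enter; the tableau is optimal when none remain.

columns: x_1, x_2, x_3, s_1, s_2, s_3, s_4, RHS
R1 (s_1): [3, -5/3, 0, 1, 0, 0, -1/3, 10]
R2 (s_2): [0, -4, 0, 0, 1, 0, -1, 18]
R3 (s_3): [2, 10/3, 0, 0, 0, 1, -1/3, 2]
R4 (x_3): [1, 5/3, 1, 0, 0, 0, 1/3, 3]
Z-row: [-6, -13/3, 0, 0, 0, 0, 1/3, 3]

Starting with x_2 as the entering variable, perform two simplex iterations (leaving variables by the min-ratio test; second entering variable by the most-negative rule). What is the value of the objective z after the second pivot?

Ratio test on column x_2 — row 1: entry -5/3 ≤ 0; row 2: entry -4 ≤ 0; row 3: 2/(10/3) = 3/5; row 4: 3/(5/3) = 9/5. Minimum is 3/5 at row 3 (s_3 leaves); pivot element 10/3.
Pivot on row 3; the Z-row RHS becomes 3 − (-13/3)·(3/5) = 28/5.
Next entering variable (most negative Z-row entry -17/5): x_1.
Ratio test on column x_1 — row 1: 11/4 = 11/4; row 2: (102/5)/(12/5) = 17/2; row 3: (3/5)/(3/5) = 1; row 4: entry 0 ≤ 0. Minimum is 1 at row 3 (x_2 leaves); pivot element 3/5.
After the second pivot the Z-row RHS is 28/5 − (-17/5)·1 = 9.

9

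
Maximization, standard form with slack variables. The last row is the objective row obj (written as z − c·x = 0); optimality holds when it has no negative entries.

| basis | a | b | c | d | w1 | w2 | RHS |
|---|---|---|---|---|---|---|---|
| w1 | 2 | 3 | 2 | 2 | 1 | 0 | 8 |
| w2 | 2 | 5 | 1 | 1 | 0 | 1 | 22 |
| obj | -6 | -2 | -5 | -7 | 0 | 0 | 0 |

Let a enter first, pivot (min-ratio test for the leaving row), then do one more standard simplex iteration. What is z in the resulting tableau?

Ratio test on column a — row 1: 8/2 = 4; row 2: 22/2 = 11. Minimum is 4 at row 1 (w1 leaves); pivot element 2.
Pivot on row 1; the obj-row RHS becomes 0 − (-6)·4 = 24.
Next entering variable (most negative obj-row entry -1): d.
Ratio test on column d — row 1: 4/1 = 4; row 2: entry -1 ≤ 0. Minimum is 4 at row 1 (a leaves); pivot element 1.
After the second pivot the obj-row RHS is 24 − (-1)·4 = 28.

28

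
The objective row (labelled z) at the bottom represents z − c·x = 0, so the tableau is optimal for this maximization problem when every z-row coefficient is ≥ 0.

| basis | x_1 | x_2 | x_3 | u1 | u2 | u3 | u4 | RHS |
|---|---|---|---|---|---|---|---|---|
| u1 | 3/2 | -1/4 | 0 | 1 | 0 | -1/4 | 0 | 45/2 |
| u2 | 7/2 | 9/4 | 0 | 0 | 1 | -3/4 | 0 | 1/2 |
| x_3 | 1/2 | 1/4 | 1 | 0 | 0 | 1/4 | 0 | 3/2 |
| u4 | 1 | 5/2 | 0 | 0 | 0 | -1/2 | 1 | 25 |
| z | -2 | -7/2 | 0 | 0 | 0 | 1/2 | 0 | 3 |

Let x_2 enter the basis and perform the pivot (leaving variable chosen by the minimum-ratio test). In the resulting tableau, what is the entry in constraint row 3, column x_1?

Ratio test on column x_2 — row 1: entry -1/4 ≤ 0; row 2: (1/2)/(9/4) = 2/9; row 3: (3/2)/(1/4) = 6; row 4: 25/(5/2) = 10. Minimum is 2/9 at row 2 (u2 leaves); pivot element 9/4.
Divide row 2 by 9/4; eliminate column x_2 from the other rows.
Row 3 update in column x_1: 1/2 − (1/4)·(14/9) = 1/9.

1/9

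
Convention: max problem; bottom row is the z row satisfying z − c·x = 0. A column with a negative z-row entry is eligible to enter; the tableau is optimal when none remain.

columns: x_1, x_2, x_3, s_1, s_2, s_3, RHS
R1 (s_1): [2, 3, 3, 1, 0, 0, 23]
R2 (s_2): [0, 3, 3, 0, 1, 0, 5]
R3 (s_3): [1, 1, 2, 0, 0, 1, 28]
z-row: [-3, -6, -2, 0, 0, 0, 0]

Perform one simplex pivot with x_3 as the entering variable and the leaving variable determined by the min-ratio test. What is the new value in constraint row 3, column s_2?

Ratio test on column x_3 — row 1: 23/3 = 23/3; row 2: 5/3 = 5/3; row 3: 28/2 = 14. Minimum is 5/3 at row 2 (s_2 leaves); pivot element 3.
Divide row 2 by 3; eliminate column x_3 from the other rows.
Row 3 update in column s_2: 0 − 2·(1/3) = -2/3.

-2/3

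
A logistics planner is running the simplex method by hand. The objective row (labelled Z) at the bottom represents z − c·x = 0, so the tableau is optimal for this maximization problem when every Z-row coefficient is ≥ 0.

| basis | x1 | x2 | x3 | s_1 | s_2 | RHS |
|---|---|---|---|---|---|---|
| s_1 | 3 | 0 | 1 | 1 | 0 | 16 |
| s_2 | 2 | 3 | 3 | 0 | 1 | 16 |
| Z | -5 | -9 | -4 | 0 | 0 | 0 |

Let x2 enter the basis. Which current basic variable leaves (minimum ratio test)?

s_2

Column x2 entries and ratios — s_1: 0 ≤ 0, skip; s_2: 16/3 = 16/3.
Smallest ratio is 16/3 in the row of s_2, so s_2 leaves.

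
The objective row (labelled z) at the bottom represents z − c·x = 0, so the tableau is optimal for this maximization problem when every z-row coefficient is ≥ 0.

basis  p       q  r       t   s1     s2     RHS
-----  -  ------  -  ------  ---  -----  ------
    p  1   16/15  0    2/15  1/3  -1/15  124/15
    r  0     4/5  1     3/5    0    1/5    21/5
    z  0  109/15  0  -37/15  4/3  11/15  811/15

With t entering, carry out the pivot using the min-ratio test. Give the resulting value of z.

Ratio test on column t — row 1: (124/15)/(2/15) = 62; row 2: (21/5)/(3/5) = 7. Minimum is 7 at row 2 (r leaves); pivot element 3/5.
Pivot on row 2; the z-row RHS becomes 811/15 − (-37/15)·7 = 214/3.

214/3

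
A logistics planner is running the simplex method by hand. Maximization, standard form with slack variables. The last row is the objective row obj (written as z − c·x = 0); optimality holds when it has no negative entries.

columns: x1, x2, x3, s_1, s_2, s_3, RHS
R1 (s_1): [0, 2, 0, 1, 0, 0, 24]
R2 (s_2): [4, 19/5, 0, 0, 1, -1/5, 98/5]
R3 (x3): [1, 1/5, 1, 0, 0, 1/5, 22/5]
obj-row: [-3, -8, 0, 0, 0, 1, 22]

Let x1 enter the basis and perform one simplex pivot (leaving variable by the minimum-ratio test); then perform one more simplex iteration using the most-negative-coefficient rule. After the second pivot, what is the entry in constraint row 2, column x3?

-4/3

Ratio test on column x1 — row 1: entry 0 ≤ 0; row 2: (98/5)/4 = 49/10; row 3: (22/5)/1 = 22/5. Minimum is 22/5 at row 3 (x3 leaves); pivot element 1.
Divide row 3 by 1; eliminate column x1 from the other rows.
Second iteration: most negative obj-row entry is -37/5 in column x2, so x2 enters.
Ratio test on column x2 — row 1: 24/2 = 12; row 2: 2/3 = 2/3; row 3: (22/5)/(1/5) = 22. Minimum is 2/3 at row 2 (s_2 leaves); pivot element 3.
Divide row 2 by 3; eliminate column x2 from the other rows.
After both pivots, the entry at constraint row 2, column x3 is -4/3.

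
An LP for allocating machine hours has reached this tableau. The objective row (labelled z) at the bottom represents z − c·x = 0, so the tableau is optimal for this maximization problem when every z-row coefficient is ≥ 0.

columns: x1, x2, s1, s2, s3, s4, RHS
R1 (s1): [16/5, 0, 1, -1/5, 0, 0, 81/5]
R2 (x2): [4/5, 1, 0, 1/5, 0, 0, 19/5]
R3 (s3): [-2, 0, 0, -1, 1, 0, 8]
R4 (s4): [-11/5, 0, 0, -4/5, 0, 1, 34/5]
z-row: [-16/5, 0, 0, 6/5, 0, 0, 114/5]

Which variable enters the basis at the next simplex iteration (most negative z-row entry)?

Negative z-row entries: x1: -16/5.
The most negative is -16/5 in column x1, so x1 enters.

x1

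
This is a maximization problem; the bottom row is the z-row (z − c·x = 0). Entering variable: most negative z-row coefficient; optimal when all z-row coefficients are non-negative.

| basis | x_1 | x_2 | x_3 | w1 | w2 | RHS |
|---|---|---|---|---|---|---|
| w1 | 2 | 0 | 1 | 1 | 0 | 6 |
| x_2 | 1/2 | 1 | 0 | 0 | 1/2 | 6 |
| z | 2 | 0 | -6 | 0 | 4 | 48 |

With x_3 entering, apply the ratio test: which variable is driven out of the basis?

w1

Column x_3 entries and ratios — w1: 6/1 = 6; x_2: 0 ≤ 0, skip.
Smallest ratio is 6 in the row of w1, so w1 leaves.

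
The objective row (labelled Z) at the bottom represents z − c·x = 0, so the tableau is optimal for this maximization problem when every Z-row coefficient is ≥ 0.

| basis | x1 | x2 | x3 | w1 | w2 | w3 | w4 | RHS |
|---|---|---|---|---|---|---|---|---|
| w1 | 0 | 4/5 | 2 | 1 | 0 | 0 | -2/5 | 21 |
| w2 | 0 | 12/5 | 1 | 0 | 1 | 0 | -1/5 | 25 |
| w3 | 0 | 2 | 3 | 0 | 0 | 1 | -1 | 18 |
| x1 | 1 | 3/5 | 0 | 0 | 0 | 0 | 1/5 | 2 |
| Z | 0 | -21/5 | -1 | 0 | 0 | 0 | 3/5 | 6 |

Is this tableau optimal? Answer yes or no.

The Z-row has a negative entry -21/5 in column x2, so it is not optimal.

no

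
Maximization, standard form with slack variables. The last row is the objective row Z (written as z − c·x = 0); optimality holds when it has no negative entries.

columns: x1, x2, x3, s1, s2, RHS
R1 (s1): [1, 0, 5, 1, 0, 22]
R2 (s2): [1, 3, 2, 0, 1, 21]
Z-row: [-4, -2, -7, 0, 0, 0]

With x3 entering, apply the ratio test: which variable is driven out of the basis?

s1

Column x3 entries and ratios — s1: 22/5 = 22/5; s2: 21/2 = 21/2.
Smallest ratio is 22/5 in the row of s1, so s1 leaves.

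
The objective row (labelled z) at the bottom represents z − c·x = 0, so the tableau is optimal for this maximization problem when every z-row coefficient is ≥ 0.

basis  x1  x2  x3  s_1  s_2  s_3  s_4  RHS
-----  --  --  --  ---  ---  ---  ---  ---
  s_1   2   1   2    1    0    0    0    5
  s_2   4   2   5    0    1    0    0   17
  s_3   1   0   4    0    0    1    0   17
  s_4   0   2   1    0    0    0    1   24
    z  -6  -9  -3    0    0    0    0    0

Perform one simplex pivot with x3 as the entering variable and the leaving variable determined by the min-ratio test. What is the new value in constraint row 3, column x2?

Ratio test on column x3 — row 1: 5/2 = 5/2; row 2: 17/5 = 17/5; row 3: 17/4 = 17/4; row 4: 24/1 = 24. Minimum is 5/2 at row 1 (s_1 leaves); pivot element 2.
Divide row 1 by 2; eliminate column x3 from the other rows.
Row 3 update in column x2: 0 − 4·(1/2) = -2.

-2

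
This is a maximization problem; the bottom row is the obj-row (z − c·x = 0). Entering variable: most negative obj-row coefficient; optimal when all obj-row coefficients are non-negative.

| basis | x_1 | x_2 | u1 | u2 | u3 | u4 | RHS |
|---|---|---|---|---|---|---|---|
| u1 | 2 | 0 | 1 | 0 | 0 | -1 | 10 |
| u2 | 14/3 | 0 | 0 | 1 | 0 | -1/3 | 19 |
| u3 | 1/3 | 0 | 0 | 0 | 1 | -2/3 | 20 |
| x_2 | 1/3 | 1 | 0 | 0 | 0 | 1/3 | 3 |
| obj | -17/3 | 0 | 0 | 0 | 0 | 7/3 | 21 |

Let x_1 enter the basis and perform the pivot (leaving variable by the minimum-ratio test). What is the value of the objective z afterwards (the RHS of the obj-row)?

Ratio test on column x_1 — row 1: 10/2 = 5; row 2: 19/(14/3) = 57/14; row 3: 20/(1/3) = 60; row 4: 3/(1/3) = 9. Minimum is 57/14 at row 2 (u2 leaves); pivot element 14/3.
Pivot on row 2; the obj-row RHS becomes 21 − (-17/3)·(57/14) = 617/14.

617/14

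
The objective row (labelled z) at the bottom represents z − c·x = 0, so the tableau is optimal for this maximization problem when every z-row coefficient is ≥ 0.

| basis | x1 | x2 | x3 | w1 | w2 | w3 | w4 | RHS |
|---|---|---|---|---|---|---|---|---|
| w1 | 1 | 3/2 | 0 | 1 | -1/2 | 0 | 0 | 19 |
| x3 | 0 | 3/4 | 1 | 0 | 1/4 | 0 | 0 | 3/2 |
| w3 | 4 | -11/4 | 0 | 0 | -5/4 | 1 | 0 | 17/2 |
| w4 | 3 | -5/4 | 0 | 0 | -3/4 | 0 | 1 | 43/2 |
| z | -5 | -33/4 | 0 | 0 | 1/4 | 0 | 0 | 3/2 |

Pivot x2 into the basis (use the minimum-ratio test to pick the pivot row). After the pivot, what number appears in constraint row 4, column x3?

5/3

Ratio test on column x2 — row 1: 19/(3/2) = 38/3; row 2: (3/2)/(3/4) = 2; row 3: entry -11/4 ≤ 0; row 4: entry -5/4 ≤ 0. Minimum is 2 at row 2 (x3 leaves); pivot element 3/4.
Divide row 2 by 3/4; eliminate column x2 from the other rows.
Row 4 update in column x3: 0 − (-5/4)·(4/3) = 5/3.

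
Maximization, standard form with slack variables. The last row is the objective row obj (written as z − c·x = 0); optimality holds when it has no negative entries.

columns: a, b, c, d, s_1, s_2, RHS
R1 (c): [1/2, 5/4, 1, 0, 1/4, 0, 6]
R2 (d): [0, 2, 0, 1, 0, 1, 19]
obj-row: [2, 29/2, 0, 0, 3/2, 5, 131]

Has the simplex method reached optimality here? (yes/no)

Every obj-row coefficient is ≥ 0, so the tableau is optimal.

yes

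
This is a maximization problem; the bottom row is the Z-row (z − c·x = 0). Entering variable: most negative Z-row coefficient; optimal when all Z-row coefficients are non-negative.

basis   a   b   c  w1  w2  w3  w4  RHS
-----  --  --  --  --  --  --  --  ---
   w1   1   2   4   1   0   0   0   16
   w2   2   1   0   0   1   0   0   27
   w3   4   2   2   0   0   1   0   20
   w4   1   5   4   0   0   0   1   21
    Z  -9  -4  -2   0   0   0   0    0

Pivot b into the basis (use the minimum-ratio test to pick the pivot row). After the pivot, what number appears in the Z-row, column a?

Ratio test on column b — row 1: 16/2 = 8; row 2: 27/1 = 27; row 3: 20/2 = 10; row 4: 21/5 = 21/5. Minimum is 21/5 at row 4 (w4 leaves); pivot element 5.
Divide row 4 by 5; eliminate column b from the other rows.
Z-row update in column a: -9 − (-4)·(1/5) = -41/5.

-41/5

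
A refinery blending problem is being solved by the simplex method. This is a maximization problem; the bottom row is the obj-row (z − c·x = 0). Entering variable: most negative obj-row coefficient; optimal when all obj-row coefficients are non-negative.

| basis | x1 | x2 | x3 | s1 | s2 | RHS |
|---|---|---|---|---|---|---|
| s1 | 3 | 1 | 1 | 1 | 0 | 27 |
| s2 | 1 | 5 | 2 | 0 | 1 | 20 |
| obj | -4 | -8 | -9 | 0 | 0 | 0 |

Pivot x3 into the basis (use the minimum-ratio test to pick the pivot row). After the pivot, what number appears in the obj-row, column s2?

Ratio test on column x3 — row 1: 27/1 = 27; row 2: 20/2 = 10. Minimum is 10 at row 2 (s2 leaves); pivot element 2.
Divide row 2 by 2; eliminate column x3 from the other rows.
obj-row update in column s2: 0 − (-9)·(1/2) = 9/2.

9/2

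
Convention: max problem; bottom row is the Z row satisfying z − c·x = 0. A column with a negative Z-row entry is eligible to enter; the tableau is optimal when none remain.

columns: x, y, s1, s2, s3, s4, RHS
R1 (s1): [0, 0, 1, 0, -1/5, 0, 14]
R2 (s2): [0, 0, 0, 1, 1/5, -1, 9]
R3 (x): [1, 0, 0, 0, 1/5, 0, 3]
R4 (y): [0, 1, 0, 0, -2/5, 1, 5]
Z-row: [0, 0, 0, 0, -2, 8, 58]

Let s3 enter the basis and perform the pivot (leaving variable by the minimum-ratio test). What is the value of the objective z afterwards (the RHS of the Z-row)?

Ratio test on column s3 — row 1: entry -1/5 ≤ 0; row 2: 9/(1/5) = 45; row 3: 3/(1/5) = 15; row 4: entry -2/5 ≤ 0. Minimum is 15 at row 3 (x leaves); pivot element 1/5.
Pivot on row 3; the Z-row RHS becomes 58 − (-2)·15 = 88.

88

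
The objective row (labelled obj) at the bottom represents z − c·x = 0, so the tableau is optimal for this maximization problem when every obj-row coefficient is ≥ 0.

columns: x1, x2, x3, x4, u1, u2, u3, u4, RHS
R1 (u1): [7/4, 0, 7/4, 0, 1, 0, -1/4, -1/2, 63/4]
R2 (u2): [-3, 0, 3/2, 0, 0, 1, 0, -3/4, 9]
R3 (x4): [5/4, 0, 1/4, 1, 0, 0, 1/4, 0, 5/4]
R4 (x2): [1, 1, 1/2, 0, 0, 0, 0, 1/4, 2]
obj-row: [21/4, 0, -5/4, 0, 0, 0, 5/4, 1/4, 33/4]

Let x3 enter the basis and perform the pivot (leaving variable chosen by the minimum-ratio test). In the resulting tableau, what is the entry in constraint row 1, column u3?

-1/4

Ratio test on column x3 — row 1: (63/4)/(7/4) = 9; row 2: 9/(3/2) = 6; row 3: (5/4)/(1/4) = 5; row 4: 2/(1/2) = 4. Minimum is 4 at row 4 (x2 leaves); pivot element 1/2.
Divide row 4 by 1/2; eliminate column x3 from the other rows.
Row 1 update in column u3: -1/4 − (7/4)·0 = -1/4.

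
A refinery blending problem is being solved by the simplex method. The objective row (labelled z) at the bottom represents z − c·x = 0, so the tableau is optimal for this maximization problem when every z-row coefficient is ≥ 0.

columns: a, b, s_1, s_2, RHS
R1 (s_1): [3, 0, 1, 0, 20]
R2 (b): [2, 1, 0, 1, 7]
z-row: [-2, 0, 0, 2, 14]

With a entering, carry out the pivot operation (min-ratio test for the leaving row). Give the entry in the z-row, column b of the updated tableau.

Ratio test on column a — row 1: 20/3 = 20/3; row 2: 7/2 = 7/2. Minimum is 7/2 at row 2 (b leaves); pivot element 2.
Divide row 2 by 2; eliminate column a from the other rows.
z-row update in column b: 0 − (-2)·(1/2) = 1.

1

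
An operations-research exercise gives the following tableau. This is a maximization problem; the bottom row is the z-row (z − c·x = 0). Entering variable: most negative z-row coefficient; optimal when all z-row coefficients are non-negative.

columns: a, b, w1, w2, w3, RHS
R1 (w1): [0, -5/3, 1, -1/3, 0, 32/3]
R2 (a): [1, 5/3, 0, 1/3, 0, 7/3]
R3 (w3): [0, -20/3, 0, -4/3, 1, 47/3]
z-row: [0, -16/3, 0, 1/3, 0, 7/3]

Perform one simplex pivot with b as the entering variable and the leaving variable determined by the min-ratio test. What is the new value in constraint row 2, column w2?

Ratio test on column b — row 1: entry -5/3 ≤ 0; row 2: (7/3)/(5/3) = 7/5; row 3: entry -20/3 ≤ 0. Minimum is 7/5 at row 2 (a leaves); pivot element 5/3.
Divide row 2 by 5/3; eliminate column b from the other rows.
In the new row 2, the w2 entry is the old entry divided by the pivot: (1/3)/(5/3) = 1/5.

1/5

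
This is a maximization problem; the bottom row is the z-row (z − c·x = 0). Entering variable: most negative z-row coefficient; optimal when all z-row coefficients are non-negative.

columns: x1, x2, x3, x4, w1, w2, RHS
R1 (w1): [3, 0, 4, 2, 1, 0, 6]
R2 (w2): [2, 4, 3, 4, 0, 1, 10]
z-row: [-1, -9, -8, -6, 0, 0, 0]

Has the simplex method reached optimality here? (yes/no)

no

The z-row has a negative entry -9 in column x2, so it is not optimal.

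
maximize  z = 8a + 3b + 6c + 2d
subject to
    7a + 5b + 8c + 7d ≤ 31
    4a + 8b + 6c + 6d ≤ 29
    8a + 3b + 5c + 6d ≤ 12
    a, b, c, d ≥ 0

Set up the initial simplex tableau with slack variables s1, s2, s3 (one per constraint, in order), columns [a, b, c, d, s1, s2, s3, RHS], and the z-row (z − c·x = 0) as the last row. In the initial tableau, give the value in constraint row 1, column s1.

Slack s1 belongs to constraint 1; its column is the unit vector e_1, so the entry in row 1 is 1.

1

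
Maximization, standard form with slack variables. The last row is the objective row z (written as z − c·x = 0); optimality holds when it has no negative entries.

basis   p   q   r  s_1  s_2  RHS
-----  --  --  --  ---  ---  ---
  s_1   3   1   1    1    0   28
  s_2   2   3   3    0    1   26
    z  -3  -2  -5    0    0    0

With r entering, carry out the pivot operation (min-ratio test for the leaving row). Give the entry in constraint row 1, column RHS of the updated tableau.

Ratio test on column r — row 1: 28/1 = 28; row 2: 26/3 = 26/3. Minimum is 26/3 at row 2 (s_2 leaves); pivot element 3.
Divide row 2 by 3; eliminate column r from the other rows.
Row 1 update in column RHS: 28 − 1·(26/3) = 58/3.

58/3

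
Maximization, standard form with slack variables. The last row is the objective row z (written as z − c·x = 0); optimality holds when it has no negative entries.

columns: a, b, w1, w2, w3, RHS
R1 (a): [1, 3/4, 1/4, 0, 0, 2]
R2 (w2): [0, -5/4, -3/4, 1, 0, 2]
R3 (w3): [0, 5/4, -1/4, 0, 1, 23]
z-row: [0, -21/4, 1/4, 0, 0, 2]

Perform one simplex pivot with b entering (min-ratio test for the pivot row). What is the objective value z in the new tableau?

16

Ratio test on column b — row 1: 2/(3/4) = 8/3; row 2: entry -5/4 ≤ 0; row 3: 23/(5/4) = 92/5. Minimum is 8/3 at row 1 (a leaves); pivot element 3/4.
Pivot on row 1; the z-row RHS becomes 2 − (-21/4)·(8/3) = 16.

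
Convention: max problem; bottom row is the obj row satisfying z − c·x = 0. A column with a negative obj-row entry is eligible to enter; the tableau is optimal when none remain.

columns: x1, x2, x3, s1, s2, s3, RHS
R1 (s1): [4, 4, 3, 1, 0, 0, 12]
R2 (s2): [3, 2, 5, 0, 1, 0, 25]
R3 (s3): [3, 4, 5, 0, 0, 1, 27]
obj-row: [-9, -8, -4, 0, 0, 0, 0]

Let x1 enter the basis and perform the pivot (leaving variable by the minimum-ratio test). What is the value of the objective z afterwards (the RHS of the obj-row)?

27

Ratio test on column x1 — row 1: 12/4 = 3; row 2: 25/3 = 25/3; row 3: 27/3 = 9. Minimum is 3 at row 1 (s1 leaves); pivot element 4.
Pivot on row 1; the obj-row RHS becomes 0 − (-9)·3 = 27.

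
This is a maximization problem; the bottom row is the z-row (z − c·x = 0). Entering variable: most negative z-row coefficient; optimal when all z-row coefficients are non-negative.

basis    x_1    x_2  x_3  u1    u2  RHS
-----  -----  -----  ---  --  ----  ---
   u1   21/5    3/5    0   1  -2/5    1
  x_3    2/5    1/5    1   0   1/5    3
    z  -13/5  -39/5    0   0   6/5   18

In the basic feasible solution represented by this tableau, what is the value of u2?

u2 is not in the basis, so in the current basic feasible solution u2 = 0.

0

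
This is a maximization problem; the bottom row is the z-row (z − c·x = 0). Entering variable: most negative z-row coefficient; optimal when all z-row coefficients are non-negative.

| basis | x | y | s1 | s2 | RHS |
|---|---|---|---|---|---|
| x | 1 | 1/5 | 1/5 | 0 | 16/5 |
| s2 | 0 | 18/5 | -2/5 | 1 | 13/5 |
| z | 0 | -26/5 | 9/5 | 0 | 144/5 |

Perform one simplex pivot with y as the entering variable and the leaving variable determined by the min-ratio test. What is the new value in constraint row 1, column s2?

Ratio test on column y — row 1: (16/5)/(1/5) = 16; row 2: (13/5)/(18/5) = 13/18. Minimum is 13/18 at row 2 (s2 leaves); pivot element 18/5.
Divide row 2 by 18/5; eliminate column y from the other rows.
Row 1 update in column s2: 0 − (1/5)·(5/18) = -1/18.

-1/18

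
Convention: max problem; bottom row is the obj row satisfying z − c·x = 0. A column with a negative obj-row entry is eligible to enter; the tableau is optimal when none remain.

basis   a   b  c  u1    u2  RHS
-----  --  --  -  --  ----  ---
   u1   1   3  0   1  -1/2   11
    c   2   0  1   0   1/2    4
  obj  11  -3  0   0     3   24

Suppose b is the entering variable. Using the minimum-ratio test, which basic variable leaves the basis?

u1

Column b entries and ratios — u1: 11/3 = 11/3; c: 0 ≤ 0, skip.
Smallest ratio is 11/3 in the row of u1, so u1 leaves.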